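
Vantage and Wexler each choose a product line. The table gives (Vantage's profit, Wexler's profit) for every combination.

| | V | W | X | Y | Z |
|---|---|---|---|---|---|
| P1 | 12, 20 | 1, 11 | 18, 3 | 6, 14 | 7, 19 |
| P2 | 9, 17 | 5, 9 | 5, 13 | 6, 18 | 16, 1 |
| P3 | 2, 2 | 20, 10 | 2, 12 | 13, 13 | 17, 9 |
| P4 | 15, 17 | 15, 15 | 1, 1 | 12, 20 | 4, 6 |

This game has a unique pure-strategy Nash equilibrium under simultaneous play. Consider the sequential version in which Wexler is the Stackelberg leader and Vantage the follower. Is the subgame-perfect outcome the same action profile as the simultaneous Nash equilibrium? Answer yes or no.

no

Solve by backward induction (Wexler leads).
- V → Vantage plays P4 (best of 12, 9, 2, 15); Wexler gets 17.
- W → Vantage plays P3 (best of 1, 5, 20, 15); Wexler gets 10.
- X → Vantage plays P1 (best of 18, 5, 2, 1); Wexler gets 3.
- Y → Vantage plays P3 (best of 6, 6, 13, 12); Wexler gets 13.
- Z → Vantage plays P3 (best of 7, 16, 17, 4); Wexler gets 9.
Maximizing over 17, 10, 3, 13, 9, Wexler chooses V. Subgame-perfect outcome: (P4, V) with payoffs (15, 17).
Under simultaneous play:
Vantage's best replies: V→P4; W→P3; X→P1; Y→P3; Z→P3.
Wexler's best replies: P1→V; P2→Y; P3→Y; P4→Y.
Only (P3, Y) has each player best-responding; Nash payoffs (13, 13).
Sequential outcome (P4, V) differs from the Nash profile (P3, Y).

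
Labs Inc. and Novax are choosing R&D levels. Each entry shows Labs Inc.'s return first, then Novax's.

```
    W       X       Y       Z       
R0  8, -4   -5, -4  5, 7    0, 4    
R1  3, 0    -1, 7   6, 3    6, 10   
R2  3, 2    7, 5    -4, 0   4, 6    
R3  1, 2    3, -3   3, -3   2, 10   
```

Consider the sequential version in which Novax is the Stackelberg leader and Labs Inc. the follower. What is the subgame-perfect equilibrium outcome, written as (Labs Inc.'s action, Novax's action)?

Solve by backward induction (Novax leads).
- W → Labs Inc. plays R0 (best of 8, 3, 3, 1); Novax gets -4.
- X → Labs Inc. plays R2 (best of -5, -1, 7, 3); Novax gets 5.
- Y → Labs Inc. plays R1 (best of 5, 6, -4, 3); Novax gets 3.
- Z → Labs Inc. plays R1 (best of 0, 6, 4, 2); Novax gets 10.
Among -4, 5, 3, 10, the best is 10 at Z. Subgame-perfect outcome: (R1, Z) with payoffs (6, 10).

(R1, Z)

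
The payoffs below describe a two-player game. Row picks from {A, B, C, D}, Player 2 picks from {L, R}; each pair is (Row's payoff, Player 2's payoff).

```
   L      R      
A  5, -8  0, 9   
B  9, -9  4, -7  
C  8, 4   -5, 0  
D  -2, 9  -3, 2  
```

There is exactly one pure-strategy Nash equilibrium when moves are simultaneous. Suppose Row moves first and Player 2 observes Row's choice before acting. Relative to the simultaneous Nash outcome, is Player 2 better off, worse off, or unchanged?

Work backward from Player 2's decision.
- A → Player 2 plays R (best of -8, 9); Row gets 0.
- B → Player 2 plays R (best of -9, -7); Row gets 4.
- C → Player 2 plays L (best of 4, 0); Row gets 8.
- D → Player 2 plays L (best of 9, 2); Row gets -2.
Row's induced payoffs are 0, 4, 8, -2, so Row commits to C. Subgame-perfect outcome: (C, L) with payoffs (8, 4).
For the simultaneous game, intersect best replies.
Row's best replies: L→B; R→B.
Player 2's best replies: A→R; B→R; C→L; D→L.
Only (B, R) has each player best-responding; Nash payoffs (4, -7).
Player 2 earns 4 sequentially versus -7 at the Nash outcome: better off.

better off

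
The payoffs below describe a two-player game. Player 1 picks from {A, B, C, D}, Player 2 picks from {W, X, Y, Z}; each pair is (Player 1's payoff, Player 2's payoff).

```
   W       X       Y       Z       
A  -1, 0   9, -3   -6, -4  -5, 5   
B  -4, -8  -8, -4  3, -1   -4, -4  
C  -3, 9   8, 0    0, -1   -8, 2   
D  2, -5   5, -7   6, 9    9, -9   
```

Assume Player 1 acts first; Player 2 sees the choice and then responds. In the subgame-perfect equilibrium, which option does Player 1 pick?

Backward induction with Player 1 moving first.
- A: BR = Z, leader payoff -5.
- B: BR = Y, leader payoff 3.
- C: BR = W, leader payoff -3.
- D: BR = Y, leader payoff 6.
Among -5, 3, -3, 6, the best is 6 at D. Subgame-perfect outcome: (D, Y) with payoffs (6, 9).

D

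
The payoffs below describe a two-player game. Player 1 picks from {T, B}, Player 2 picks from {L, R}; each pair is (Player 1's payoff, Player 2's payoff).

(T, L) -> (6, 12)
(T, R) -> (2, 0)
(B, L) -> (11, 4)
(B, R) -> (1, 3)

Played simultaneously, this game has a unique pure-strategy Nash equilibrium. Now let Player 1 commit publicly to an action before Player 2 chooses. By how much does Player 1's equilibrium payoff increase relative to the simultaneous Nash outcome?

0

Player 2 best-responds to each possible Player 1 move:
- T: Player 2 compares 12, 0 and picks L; Player 1 would get 6.
- B: Player 2 compares 4, 3 and picks L; Player 1 would get 11.
Player 1's induced payoffs are 6, 11, so Player 1 commits to B. Subgame-perfect outcome: (B, L) with payoffs (11, 4).
For the simultaneous game, intersect best replies.
Player 1's best replies: L→B; R→T.
Player 2's best replies: T→L; B→L.
The unique mutual best reply is (B, L), giving (11, 4).
Player 1's commitment gain: 11 − 11 = 0.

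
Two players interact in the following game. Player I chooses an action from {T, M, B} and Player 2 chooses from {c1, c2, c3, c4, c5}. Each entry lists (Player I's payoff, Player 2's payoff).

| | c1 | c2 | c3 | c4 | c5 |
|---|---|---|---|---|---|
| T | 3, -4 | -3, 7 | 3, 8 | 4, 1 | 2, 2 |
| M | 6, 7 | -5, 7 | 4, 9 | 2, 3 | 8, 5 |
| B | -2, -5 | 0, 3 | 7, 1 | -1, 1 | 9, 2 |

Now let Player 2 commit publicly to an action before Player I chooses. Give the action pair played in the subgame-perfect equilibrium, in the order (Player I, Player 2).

(M, c1)

Solve by backward induction (Player 2 leads).
- c1 → Player I plays M (best of 3, 6, -2); Player 2 gets 7.
- c2 → Player I plays B (best of -3, -5, 0); Player 2 gets 3.
- c3 → Player I plays B (best of 3, 4, 7); Player 2 gets 1.
- c4 → Player I plays T (best of 4, 2, -1); Player 2 gets 1.
- c5 → Player I plays B (best of 2, 8, 9); Player 2 gets 2.
Player 2's induced payoffs are 7, 3, 1, 1, 2, so Player 2 commits to c1. Subgame-perfect outcome: (M, c1) with payoffs (6, 7).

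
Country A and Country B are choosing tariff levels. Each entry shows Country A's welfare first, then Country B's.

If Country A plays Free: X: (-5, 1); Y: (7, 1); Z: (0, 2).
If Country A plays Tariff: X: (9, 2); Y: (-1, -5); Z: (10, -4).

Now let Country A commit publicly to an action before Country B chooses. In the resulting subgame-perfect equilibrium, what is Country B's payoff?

Country B best-responds to each possible Country A move:
- Free: BR = Z, leader payoff 0.
- Tariff: BR = X, leader payoff 9.
Maximizing over 0, 9, Country A chooses Tariff. Subgame-perfect outcome: (Tariff, X) with payoffs (9, 2).

2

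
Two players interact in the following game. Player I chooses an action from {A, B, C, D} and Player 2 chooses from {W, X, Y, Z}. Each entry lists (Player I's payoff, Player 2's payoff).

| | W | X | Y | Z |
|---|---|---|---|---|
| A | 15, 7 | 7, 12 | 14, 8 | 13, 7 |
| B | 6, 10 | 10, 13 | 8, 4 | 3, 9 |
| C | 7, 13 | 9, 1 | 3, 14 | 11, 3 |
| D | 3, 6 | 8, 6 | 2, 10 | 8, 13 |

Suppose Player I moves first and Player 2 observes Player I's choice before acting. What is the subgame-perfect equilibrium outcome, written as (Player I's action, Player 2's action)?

(B, X)

Solve by backward induction (Player I leads).
- A → Player 2 plays X (best of 7, 12, 8, 7); Player I gets 7.
- B → Player 2 plays X (best of 10, 13, 4, 9); Player I gets 10.
- C → Player 2 plays Y (best of 13, 1, 14, 3); Player I gets 3.
- D → Player 2 plays Z (best of 6, 6, 10, 13); Player I gets 8.
Among 7, 10, 3, 8, the best is 10 at B. Subgame-perfect outcome: (B, X) with payoffs (10, 13).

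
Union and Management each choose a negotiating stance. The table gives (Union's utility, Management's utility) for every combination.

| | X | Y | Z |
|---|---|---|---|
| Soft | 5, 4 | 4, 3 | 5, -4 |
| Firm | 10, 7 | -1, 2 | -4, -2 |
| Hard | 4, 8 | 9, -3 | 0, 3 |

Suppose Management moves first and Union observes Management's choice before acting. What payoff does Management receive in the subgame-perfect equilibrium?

7

Solve by backward induction (Management leads).
- X: BR = Firm, leader payoff 7.
- Y: BR = Hard, leader payoff -3.
- Z: BR = Soft, leader payoff -4.
Maximizing over 7, -3, -4, Management chooses X. Subgame-perfect outcome: (Firm, X) with payoffs (10, 7).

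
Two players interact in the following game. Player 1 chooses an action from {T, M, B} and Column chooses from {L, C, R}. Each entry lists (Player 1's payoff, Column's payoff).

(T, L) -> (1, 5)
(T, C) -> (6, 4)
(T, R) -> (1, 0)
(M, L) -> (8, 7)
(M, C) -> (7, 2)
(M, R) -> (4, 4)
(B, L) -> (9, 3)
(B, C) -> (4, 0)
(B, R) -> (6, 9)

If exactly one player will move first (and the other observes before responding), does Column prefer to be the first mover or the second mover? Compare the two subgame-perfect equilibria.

first

If Player 1 leads: Column's best replies are T→L, M→L, B→R; Player 1's induced payoffs 1, 8, 6; outcome (M, L), payoffs (8, 7).
If Column leads: Player 1's best replies are L→B, C→M, R→B; Column's induced payoffs 3, 2, 9; outcome (B, R), payoffs (6, 9).
Column gets 9 moving first and 7 moving second, so Column prefers to move first.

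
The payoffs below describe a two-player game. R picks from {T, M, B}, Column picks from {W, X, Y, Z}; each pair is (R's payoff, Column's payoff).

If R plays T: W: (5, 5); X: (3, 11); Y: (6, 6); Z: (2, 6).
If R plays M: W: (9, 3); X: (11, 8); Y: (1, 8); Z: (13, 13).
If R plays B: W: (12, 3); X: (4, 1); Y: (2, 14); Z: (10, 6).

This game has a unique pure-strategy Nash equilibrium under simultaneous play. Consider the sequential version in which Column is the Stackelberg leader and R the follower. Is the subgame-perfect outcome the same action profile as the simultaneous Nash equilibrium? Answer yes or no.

Work backward from R's decision.
- W: R compares 5, 9, 12 and picks B; Column would get 3.
- X: R compares 3, 11, 4 and picks M; Column would get 8.
- Y: R compares 6, 1, 2 and picks T; Column would get 6.
- Z: R compares 2, 13, 10 and picks M; Column would get 13.
Column's induced payoffs are 3, 8, 6, 13, so Column commits to Z. Subgame-perfect outcome: (M, Z) with payoffs (13, 13).
Under simultaneous play:
R's best replies: W→B; X→M; Y→T; Z→M.
Column's best replies: T→X; M→Z; B→Y.
The unique mutual best reply is (M, Z), giving (13, 13).
Sequential outcome (M, Z) coincides with the Nash profile (M, Z).

yes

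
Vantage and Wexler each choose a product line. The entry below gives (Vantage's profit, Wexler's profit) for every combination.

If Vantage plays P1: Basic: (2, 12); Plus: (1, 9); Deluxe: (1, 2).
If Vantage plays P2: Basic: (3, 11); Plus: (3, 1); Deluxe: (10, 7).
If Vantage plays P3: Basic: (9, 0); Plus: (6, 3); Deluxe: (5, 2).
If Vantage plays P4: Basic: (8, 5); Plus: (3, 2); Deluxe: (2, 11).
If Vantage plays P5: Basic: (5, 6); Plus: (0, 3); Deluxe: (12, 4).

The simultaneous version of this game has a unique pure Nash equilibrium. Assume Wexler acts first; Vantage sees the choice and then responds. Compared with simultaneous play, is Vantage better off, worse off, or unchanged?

better off

Vantage best-responds to each possible Wexler move:
- Basic: BR = P3, leader payoff 0.
- Plus: BR = P3, leader payoff 3.
- Deluxe: BR = P5, leader payoff 4.
Maximizing over 0, 3, 4, Wexler chooses Deluxe. Subgame-perfect outcome: (P5, Deluxe) with payoffs (12, 4).
Now find the simultaneous Nash equilibrium.
Vantage's best replies: Basic→P3; Plus→P3; Deluxe→P5.
Wexler's best replies: P1→Basic; P2→Basic; P3→Plus; P4→Deluxe; P5→Basic.
Only (P3, Plus) has each player best-responding; Nash payoffs (6, 3).
Vantage earns 12 sequentially versus 6 at the Nash outcome: better off.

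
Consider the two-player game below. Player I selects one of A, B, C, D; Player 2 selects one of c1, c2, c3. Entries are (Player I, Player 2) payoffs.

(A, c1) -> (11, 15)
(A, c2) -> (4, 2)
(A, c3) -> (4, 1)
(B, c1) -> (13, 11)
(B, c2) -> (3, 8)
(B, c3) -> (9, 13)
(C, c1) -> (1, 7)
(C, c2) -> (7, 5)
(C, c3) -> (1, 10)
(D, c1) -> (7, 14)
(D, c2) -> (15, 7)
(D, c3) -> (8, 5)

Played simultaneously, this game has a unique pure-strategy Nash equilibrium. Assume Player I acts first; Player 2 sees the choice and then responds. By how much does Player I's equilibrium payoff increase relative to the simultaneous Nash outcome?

Work backward from Player 2's decision.
- A: BR = c1, leader payoff 11.
- B: BR = c3, leader payoff 9.
- C: BR = c3, leader payoff 1.
- D: BR = c1, leader payoff 7.
Among 11, 9, 1, 7, the best is 11 at A. Subgame-perfect outcome: (A, c1) with payoffs (11, 15).
Under simultaneous play:
Player I's best replies: c1→B; c2→D; c3→B.
Player 2's best replies: A→c1; B→c3; C→c3; D→c1.
The unique mutual best reply is (B, c3), giving (9, 13).
Player I's commitment gain: 11 − 9 = 2.

2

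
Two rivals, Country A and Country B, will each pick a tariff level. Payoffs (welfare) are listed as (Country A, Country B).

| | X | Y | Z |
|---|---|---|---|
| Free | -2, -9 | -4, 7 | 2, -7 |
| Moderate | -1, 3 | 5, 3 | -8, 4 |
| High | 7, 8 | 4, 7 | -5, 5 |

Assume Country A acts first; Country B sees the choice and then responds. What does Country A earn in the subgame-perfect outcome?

Solve by backward induction (Country A leads).
- Free → Country B plays Y (best of -9, 7, -7); Country A gets -4.
- Moderate → Country B plays Z (best of 3, 3, 4); Country A gets -8.
- High → Country B plays X (best of 8, 7, 5); Country A gets 7.
Country A's induced payoffs are -4, -8, 7, so Country A commits to High. Subgame-perfect outcome: (High, X) with payoffs (7, 8).

7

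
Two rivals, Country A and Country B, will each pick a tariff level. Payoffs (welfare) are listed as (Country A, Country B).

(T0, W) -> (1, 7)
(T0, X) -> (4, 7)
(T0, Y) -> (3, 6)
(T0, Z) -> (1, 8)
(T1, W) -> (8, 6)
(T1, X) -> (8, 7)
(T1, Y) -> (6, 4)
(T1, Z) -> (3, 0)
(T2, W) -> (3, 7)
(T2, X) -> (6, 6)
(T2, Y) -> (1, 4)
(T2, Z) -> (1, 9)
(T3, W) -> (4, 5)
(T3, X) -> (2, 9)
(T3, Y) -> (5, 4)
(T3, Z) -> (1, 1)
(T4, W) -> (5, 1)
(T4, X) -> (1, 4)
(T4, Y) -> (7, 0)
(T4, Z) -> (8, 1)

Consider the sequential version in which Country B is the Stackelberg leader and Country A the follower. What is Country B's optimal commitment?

Solve by backward induction (Country B leads).
- W: Country A compares 1, 8, 3, 4, 5 and picks T1; Country B would get 6.
- X: Country A compares 4, 8, 6, 2, 1 and picks T1; Country B would get 7.
- Y: Country A compares 3, 6, 1, 5, 7 and picks T4; Country B would get 0.
- Z: Country A compares 1, 3, 1, 1, 8 and picks T4; Country B would get 1.
Maximizing over 6, 7, 0, 1, Country B chooses X. Subgame-perfect outcome: (T1, X) with payoffs (8, 7).

X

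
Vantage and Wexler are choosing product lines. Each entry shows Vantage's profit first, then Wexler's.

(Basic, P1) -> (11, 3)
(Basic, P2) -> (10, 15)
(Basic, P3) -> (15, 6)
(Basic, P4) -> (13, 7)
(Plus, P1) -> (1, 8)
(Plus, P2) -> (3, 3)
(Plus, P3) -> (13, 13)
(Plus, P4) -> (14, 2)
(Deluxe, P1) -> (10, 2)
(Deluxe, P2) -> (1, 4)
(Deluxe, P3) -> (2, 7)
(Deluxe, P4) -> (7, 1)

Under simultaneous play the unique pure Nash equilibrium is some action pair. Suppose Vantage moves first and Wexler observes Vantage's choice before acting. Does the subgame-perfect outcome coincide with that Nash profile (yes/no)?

Solve by backward induction (Vantage leads).
- Basic → Wexler plays P2 (best of 3, 15, 6, 7); Vantage gets 10.
- Plus → Wexler plays P3 (best of 8, 3, 13, 2); Vantage gets 13.
- Deluxe → Wexler plays P3 (best of 2, 4, 7, 1); Vantage gets 2.
Maximizing over 10, 13, 2, Vantage chooses Plus. Subgame-perfect outcome: (Plus, P3) with payoffs (13, 13).
Under simultaneous play:
Vantage's best replies: P1→Basic; P2→Basic; P3→Basic; P4→Plus.
Wexler's best replies: Basic→P2; Plus→P3; Deluxe→P3.
Only (Basic, P2) has each player best-responding; Nash payoffs (10, 15).
Sequential outcome (Plus, P3) differs from the Nash profile (Basic, P2).

no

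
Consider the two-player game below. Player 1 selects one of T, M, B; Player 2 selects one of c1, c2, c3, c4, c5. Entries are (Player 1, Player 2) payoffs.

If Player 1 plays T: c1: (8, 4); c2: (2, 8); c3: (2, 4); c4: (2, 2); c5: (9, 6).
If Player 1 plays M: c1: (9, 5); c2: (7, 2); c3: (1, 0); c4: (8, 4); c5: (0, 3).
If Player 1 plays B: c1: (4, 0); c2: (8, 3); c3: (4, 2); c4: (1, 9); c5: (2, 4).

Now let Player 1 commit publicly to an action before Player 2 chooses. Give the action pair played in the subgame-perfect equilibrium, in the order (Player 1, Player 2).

Work backward from Player 2's decision.
- T: Player 2 compares 4, 8, 4, 2, 6 and picks c2; Player 1 would get 2.
- M: Player 2 compares 5, 2, 0, 4, 3 and picks c1; Player 1 would get 9.
- B: Player 2 compares 0, 3, 2, 9, 4 and picks c4; Player 1 would get 1.
Player 1's induced payoffs are 2, 9, 1, so Player 1 commits to M. Subgame-perfect outcome: (M, c1) with payoffs (9, 5).

(M, c1)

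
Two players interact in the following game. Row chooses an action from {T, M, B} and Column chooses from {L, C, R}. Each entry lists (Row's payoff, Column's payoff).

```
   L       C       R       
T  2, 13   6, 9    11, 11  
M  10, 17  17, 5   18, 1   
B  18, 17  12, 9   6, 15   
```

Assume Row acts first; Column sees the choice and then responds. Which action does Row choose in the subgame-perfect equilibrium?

Backward induction with Row moving first.
- T: BR = L, leader payoff 2.
- M: BR = L, leader payoff 10.
- B: BR = L, leader payoff 18.
Row's induced payoffs are 2, 10, 18, so Row commits to B. Subgame-perfect outcome: (B, L) with payoffs (18, 17).

B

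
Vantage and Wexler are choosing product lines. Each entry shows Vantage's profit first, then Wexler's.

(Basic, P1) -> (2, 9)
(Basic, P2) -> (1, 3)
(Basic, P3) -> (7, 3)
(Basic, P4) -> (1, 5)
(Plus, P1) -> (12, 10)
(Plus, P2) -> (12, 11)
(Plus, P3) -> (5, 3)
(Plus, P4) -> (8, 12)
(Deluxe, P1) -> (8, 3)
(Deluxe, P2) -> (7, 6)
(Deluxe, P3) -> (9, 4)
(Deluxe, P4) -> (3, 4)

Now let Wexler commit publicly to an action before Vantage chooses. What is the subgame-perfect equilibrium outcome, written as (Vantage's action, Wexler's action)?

(Plus, P4)

Solve by backward induction (Wexler leads).
- P1 → Vantage plays Plus (best of 2, 12, 8); Wexler gets 10.
- P2 → Vantage plays Plus (best of 1, 12, 7); Wexler gets 11.
- P3 → Vantage plays Deluxe (best of 7, 5, 9); Wexler gets 4.
- P4 → Vantage plays Plus (best of 1, 8, 3); Wexler gets 12.
Maximizing over 10, 11, 4, 12, Wexler chooses P4. Subgame-perfect outcome: (Plus, P4) with payoffs (8, 12).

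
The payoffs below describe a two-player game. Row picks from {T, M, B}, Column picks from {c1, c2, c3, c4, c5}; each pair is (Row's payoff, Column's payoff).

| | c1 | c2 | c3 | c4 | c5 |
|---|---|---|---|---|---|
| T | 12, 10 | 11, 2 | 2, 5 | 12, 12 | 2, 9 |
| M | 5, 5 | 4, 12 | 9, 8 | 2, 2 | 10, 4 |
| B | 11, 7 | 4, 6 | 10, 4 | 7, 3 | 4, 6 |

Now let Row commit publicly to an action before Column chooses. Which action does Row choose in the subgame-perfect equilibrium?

Solve by backward induction (Row leads).
- T → Column plays c4 (best of 10, 2, 5, 12, 9); Row gets 12.
- M → Column plays c2 (best of 5, 12, 8, 2, 4); Row gets 4.
- B → Column plays c1 (best of 7, 6, 4, 3, 6); Row gets 11.
Among 12, 4, 11, the best is 12 at T. Subgame-perfect outcome: (T, c4) with payoffs (12, 12).

T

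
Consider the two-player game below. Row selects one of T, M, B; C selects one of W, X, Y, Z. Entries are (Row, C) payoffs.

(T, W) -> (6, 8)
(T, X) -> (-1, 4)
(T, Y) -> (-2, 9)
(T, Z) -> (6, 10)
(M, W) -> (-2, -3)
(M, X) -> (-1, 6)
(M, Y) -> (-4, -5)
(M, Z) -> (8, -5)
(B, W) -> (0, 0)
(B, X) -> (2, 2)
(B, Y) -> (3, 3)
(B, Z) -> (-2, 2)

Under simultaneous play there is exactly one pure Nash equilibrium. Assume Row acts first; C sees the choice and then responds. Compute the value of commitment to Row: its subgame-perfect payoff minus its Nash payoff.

3

Solve by backward induction (Row leads).
- T → C plays Z (best of 8, 4, 9, 10); Row gets 6.
- M → C plays X (best of -3, 6, -5, -5); Row gets -1.
- B → C plays Y (best of 0, 2, 3, 2); Row gets 3.
Maximizing over 6, -1, 3, Row chooses T. Subgame-perfect outcome: (T, Z) with payoffs (6, 10).
For the simultaneous game, intersect best replies.
Row's best replies: W→T; X→B; Y→B; Z→M.
C's best replies: T→Z; M→X; B→Y.
The unique mutual best reply is (B, Y), giving (3, 3).
Row's commitment gain: 6 − 3 = 3.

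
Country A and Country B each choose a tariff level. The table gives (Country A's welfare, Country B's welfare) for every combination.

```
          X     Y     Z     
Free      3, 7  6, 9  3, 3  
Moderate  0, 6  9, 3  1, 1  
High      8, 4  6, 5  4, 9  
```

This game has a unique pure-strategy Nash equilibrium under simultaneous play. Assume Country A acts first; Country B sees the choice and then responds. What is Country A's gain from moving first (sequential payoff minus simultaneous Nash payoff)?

2

Backward induction with Country A moving first.
- Free → Country B plays Y (best of 7, 9, 3); Country A gets 6.
- Moderate → Country B plays X (best of 6, 3, 1); Country A gets 0.
- High → Country B plays Z (best of 4, 5, 9); Country A gets 4.
Country A's induced payoffs are 6, 0, 4, so Country A commits to Free. Subgame-perfect outcome: (Free, Y) with payoffs (6, 9).
For the simultaneous game, intersect best replies.
Country A's best replies: X→High; Y→Moderate; Z→High.
Country B's best replies: Free→Y; Moderate→X; High→Z.
Only (High, Z) has each player best-responding; Nash payoffs (4, 9).
Country A's commitment gain: 6 − 4 = 2.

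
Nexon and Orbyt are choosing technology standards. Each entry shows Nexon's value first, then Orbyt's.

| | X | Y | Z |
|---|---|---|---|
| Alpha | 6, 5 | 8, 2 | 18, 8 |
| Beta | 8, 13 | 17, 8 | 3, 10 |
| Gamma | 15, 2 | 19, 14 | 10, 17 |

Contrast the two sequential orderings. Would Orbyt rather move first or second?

If Nexon leads: Orbyt's best replies are Alpha→Z, Beta→X, Gamma→Z; Nexon's induced payoffs 18, 8, 10; outcome (Alpha, Z), payoffs (18, 8).
If Orbyt leads: Nexon's best replies are X→Gamma, Y→Gamma, Z→Alpha; Orbyt's induced payoffs 2, 14, 8; outcome (Gamma, Y), payoffs (19, 14).
Orbyt gets 14 moving first and 8 moving second, so Orbyt prefers to move first.

first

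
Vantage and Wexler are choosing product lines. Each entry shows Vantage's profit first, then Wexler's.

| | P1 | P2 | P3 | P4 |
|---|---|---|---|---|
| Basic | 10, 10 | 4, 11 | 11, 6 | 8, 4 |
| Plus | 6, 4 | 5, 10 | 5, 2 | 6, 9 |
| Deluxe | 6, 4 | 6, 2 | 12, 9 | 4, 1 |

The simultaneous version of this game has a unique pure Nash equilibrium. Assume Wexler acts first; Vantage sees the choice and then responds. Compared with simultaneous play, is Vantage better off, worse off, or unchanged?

Work backward from Vantage's decision.
- P1: Vantage compares 10, 6, 6 and picks Basic; Wexler would get 10.
- P2: Vantage compares 4, 5, 6 and picks Deluxe; Wexler would get 2.
- P3: Vantage compares 11, 5, 12 and picks Deluxe; Wexler would get 9.
- P4: Vantage compares 8, 6, 4 and picks Basic; Wexler would get 4.
Maximizing over 10, 2, 9, 4, Wexler chooses P1. Subgame-perfect outcome: (Basic, P1) with payoffs (10, 10).
Now find the simultaneous Nash equilibrium.
Vantage's best replies: P1→Basic; P2→Deluxe; P3→Deluxe; P4→Basic.
Wexler's best replies: Basic→P2; Plus→P2; Deluxe→P3.
The unique mutual best reply is (Deluxe, P3), giving (12, 9).
Vantage earns 10 sequentially versus 12 at the Nash outcome: worse off.

worse off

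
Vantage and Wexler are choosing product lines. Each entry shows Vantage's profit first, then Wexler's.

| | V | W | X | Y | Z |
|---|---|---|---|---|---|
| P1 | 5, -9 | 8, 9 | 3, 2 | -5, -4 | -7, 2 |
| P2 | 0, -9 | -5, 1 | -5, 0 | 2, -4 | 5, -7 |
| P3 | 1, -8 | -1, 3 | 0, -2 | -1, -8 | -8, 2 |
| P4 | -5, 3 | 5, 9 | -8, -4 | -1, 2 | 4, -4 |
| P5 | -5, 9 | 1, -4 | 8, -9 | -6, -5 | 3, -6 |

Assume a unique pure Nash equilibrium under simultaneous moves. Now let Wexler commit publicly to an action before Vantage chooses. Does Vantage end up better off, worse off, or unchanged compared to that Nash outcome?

unchanged

Backward induction with Wexler moving first.
- V → Vantage plays P1 (best of 5, 0, 1, -5, -5); Wexler gets -9.
- W → Vantage plays P1 (best of 8, -5, -1, 5, 1); Wexler gets 9.
- X → Vantage plays P5 (best of 3, -5, 0, -8, 8); Wexler gets -9.
- Y → Vantage plays P2 (best of -5, 2, -1, -1, -6); Wexler gets -4.
- Z → Vantage plays P2 (best of -7, 5, -8, 4, 3); Wexler gets -7.
Among -9, 9, -9, -4, -7, the best is 9 at W. Subgame-perfect outcome: (P1, W) with payoffs (8, 9).
Under simultaneous play:
Vantage's best replies: V→P1; W→P1; X→P5; Y→P2; Z→P2.
Wexler's best replies: P1→W; P2→W; P3→W; P4→W; P5→V.
Only (P1, W) has each player best-responding; Nash payoffs (8, 9).
Vantage earns 8 sequentially versus 8 at the Nash outcome: unchanged.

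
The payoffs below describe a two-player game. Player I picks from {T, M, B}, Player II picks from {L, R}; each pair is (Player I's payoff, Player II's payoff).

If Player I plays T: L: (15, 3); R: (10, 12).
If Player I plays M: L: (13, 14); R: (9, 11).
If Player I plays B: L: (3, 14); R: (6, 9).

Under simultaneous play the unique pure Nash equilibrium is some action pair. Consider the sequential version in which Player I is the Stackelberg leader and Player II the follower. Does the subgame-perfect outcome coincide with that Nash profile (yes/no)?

no

Work backward from Player II's decision.
- T: BR = R, leader payoff 10.
- M: BR = L, leader payoff 13.
- B: BR = L, leader payoff 3.
Among 10, 13, 3, the best is 13 at M. Subgame-perfect outcome: (M, L) with payoffs (13, 14).
Under simultaneous play:
Player I's best replies: L→T; R→T.
Player II's best replies: T→R; M→L; B→L.
Only (T, R) has each player best-responding; Nash payoffs (10, 12).
Sequential outcome (M, L) differs from the Nash profile (T, R).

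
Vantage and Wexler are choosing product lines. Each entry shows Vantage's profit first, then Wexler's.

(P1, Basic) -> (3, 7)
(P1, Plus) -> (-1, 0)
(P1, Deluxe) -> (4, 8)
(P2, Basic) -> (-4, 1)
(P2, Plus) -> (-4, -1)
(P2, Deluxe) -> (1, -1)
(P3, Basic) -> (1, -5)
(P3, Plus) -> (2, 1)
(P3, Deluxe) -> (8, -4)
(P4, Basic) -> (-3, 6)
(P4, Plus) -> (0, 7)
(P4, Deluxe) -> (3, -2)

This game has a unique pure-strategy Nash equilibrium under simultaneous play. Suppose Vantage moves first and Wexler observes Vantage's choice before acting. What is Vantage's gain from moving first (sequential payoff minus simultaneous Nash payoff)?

2

Backward induction with Vantage moving first.
- P1 → Wexler plays Deluxe (best of 7, 0, 8); Vantage gets 4.
- P2 → Wexler plays Basic (best of 1, -1, -1); Vantage gets -4.
- P3 → Wexler plays Plus (best of -5, 1, -4); Vantage gets 2.
- P4 → Wexler plays Plus (best of 6, 7, -2); Vantage gets 0.
Maximizing over 4, -4, 2, 0, Vantage chooses P1. Subgame-perfect outcome: (P1, Deluxe) with payoffs (4, 8).
Now find the simultaneous Nash equilibrium.
Vantage's best replies: Basic→P1; Plus→P3; Deluxe→P3.
Wexler's best replies: P1→Deluxe; P2→Basic; P3→Plus; P4→Plus.
The unique mutual best reply is (P3, Plus), giving (2, 1).
Vantage's commitment gain: 4 − 2 = 2.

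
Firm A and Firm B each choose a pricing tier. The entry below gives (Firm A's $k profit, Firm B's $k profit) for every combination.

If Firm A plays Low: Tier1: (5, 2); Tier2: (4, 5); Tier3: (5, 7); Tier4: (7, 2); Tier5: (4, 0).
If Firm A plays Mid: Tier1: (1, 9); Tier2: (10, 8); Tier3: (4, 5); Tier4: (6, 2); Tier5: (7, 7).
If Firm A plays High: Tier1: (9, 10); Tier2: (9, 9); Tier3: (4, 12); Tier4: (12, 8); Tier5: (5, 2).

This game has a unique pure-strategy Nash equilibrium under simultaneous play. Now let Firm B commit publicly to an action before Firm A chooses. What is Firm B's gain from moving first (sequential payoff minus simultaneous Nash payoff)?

3

Backward induction with Firm B moving first.
- Tier1: BR = High, leader payoff 10.
- Tier2: BR = Mid, leader payoff 8.
- Tier3: BR = Low, leader payoff 7.
- Tier4: BR = High, leader payoff 8.
- Tier5: BR = Mid, leader payoff 7.
Maximizing over 10, 8, 7, 8, 7, Firm B chooses Tier1. Subgame-perfect outcome: (High, Tier1) with payoffs (9, 10).
Under simultaneous play:
Firm A's best replies: Tier1→High; Tier2→Mid; Tier3→Low; Tier4→High; Tier5→Mid.
Firm B's best replies: Low→Tier3; Mid→Tier1; High→Tier3.
Only (Low, Tier3) has each player best-responding; Nash payoffs (5, 7).
Firm B's commitment gain: 10 − 7 = 3.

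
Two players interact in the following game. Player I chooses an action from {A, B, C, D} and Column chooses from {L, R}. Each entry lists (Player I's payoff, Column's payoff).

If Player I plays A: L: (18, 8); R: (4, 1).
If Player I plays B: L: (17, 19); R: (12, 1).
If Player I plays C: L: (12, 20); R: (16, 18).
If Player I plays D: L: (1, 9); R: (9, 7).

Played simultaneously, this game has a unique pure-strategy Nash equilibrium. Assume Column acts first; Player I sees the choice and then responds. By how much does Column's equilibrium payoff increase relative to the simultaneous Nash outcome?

Backward induction with Column moving first.
- L: BR = A, leader payoff 8.
- R: BR = C, leader payoff 18.
Column's induced payoffs are 8, 18, so Column commits to R. Subgame-perfect outcome: (C, R) with payoffs (16, 18).
For the simultaneous game, intersect best replies.
Player I's best replies: L→A; R→C.
Column's best replies: A→L; B→L; C→L; D→L.
The unique mutual best reply is (A, L), giving (18, 8).
Column's commitment gain: 18 − 8 = 10.

10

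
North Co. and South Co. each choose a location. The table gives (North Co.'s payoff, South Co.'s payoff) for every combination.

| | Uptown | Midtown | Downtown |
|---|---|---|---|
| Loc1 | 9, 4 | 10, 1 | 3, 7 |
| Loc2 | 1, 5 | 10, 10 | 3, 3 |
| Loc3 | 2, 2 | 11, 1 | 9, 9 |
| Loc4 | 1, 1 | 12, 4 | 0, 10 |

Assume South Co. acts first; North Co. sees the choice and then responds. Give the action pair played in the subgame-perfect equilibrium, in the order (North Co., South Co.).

(Loc3, Downtown)

Solve by backward induction (South Co. leads).
- Uptown: BR = Loc1, leader payoff 4.
- Midtown: BR = Loc4, leader payoff 4.
- Downtown: BR = Loc3, leader payoff 9.
Among 4, 4, 9, the best is 9 at Downtown. Subgame-perfect outcome: (Loc3, Downtown) with payoffs (9, 9).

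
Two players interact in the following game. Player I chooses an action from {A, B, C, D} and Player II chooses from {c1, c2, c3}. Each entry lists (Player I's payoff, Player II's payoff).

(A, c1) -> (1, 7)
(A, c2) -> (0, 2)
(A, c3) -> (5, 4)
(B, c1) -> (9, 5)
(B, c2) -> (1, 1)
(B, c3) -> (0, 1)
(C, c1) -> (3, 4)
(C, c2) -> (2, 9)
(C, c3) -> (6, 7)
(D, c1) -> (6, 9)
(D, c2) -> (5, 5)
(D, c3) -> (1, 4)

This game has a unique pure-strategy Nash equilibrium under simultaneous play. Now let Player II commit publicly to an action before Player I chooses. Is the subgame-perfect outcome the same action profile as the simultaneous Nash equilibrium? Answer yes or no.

Backward induction with Player II moving first.
- c1: BR = B, leader payoff 5.
- c2: BR = D, leader payoff 5.
- c3: BR = C, leader payoff 7.
Among 5, 5, 7, the best is 7 at c3. Subgame-perfect outcome: (C, c3) with payoffs (6, 7).
Now find the simultaneous Nash equilibrium.
Player I's best replies: c1→B; c2→D; c3→C.
Player II's best replies: A→c1; B→c1; C→c2; D→c1.
Only (B, c1) has each player best-responding; Nash payoffs (9, 5).
Sequential outcome (C, c3) differs from the Nash profile (B, c1).

no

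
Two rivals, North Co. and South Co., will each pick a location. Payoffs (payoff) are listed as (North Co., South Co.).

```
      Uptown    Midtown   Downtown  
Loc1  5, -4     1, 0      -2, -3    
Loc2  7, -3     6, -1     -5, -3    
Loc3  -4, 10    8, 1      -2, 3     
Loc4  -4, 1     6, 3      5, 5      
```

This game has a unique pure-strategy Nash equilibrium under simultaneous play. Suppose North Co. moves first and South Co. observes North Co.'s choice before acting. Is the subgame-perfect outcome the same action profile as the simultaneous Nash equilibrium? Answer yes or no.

Work backward from South Co.'s decision.
- Loc1: South Co. compares -4, 0, -3 and picks Midtown; North Co. would get 1.
- Loc2: South Co. compares -3, -1, -3 and picks Midtown; North Co. would get 6.
- Loc3: South Co. compares 10, 1, 3 and picks Uptown; North Co. would get -4.
- Loc4: South Co. compares 1, 3, 5 and picks Downtown; North Co. would get 5.
Maximizing over 1, 6, -4, 5, North Co. chooses Loc2. Subgame-perfect outcome: (Loc2, Midtown) with payoffs (6, -1).
Under simultaneous play:
North Co.'s best replies: Uptown→Loc2; Midtown→Loc3; Downtown→Loc4.
South Co.'s best replies: Loc1→Midtown; Loc2→Midtown; Loc3→Uptown; Loc4→Downtown.
Only (Loc4, Downtown) has each player best-responding; Nash payoffs (5, 5).
Sequential outcome (Loc2, Midtown) differs from the Nash profile (Loc4, Downtown).

no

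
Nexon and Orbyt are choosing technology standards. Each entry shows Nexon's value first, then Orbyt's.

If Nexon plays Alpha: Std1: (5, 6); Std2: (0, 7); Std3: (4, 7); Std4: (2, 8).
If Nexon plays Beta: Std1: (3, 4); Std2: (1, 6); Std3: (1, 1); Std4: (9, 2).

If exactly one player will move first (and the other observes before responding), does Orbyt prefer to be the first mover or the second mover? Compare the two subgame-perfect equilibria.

If Nexon leads: Orbyt's best replies are Alpha→Std4, Beta→Std2; Nexon's induced payoffs 2, 1; outcome (Alpha, Std4), payoffs (2, 8).
If Orbyt leads: Nexon's best replies are Std1→Alpha, Std2→Beta, Std3→Alpha, Std4→Beta; Orbyt's induced payoffs 6, 6, 7, 2; outcome (Alpha, Std3), payoffs (4, 7).
Orbyt gets 7 moving first and 8 moving second, so Orbyt prefers to move second.

second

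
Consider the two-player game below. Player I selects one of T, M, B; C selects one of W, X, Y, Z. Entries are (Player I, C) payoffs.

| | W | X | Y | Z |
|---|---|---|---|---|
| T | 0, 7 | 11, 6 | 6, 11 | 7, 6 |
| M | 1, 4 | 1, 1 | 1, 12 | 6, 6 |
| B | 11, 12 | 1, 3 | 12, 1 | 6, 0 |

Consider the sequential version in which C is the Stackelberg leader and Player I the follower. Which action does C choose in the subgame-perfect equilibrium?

Backward induction with C moving first.
- W: BR = B, leader payoff 12.
- X: BR = T, leader payoff 6.
- Y: BR = B, leader payoff 1.
- Z: BR = T, leader payoff 6.
Among 12, 6, 1, 6, the best is 12 at W. Subgame-perfect outcome: (B, W) with payoffs (11, 12).

W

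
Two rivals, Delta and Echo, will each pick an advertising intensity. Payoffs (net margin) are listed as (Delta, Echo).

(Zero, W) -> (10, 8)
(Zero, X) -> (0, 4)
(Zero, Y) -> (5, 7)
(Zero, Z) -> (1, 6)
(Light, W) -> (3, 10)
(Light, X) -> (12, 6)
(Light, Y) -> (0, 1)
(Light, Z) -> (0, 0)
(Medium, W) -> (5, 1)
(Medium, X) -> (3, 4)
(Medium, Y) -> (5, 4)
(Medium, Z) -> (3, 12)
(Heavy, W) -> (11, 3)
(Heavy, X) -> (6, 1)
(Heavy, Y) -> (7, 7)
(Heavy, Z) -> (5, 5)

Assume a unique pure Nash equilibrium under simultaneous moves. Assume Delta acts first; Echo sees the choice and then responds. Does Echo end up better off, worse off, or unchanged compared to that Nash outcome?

Solve by backward induction (Delta leads).
- Zero → Echo plays W (best of 8, 4, 7, 6); Delta gets 10.
- Light → Echo plays W (best of 10, 6, 1, 0); Delta gets 3.
- Medium → Echo plays Z (best of 1, 4, 4, 12); Delta gets 3.
- Heavy → Echo plays Y (best of 3, 1, 7, 5); Delta gets 7.
Among 10, 3, 3, 7, the best is 10 at Zero. Subgame-perfect outcome: (Zero, W) with payoffs (10, 8).
Under simultaneous play:
Delta's best replies: W→Heavy; X→Light; Y→Heavy; Z→Heavy.
Echo's best replies: Zero→W; Light→W; Medium→Z; Heavy→Y.
The unique mutual best reply is (Heavy, Y), giving (7, 7).
Echo earns 8 sequentially versus 7 at the Nash outcome: better off.

better off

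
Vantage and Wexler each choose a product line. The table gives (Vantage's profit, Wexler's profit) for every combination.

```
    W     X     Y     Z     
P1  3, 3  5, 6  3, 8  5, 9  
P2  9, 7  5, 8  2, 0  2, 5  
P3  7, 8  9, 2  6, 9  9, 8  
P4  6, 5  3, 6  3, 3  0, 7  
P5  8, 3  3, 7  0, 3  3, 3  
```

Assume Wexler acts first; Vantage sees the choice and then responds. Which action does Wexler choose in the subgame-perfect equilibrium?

Y

Backward induction with Wexler moving first.
- W: Vantage compares 3, 9, 7, 6, 8 and picks P2; Wexler would get 7.
- X: Vantage compares 5, 5, 9, 3, 3 and picks P3; Wexler would get 2.
- Y: Vantage compares 3, 2, 6, 3, 0 and picks P3; Wexler would get 9.
- Z: Vantage compares 5, 2, 9, 0, 3 and picks P3; Wexler would get 8.
Maximizing over 7, 2, 9, 8, Wexler chooses Y. Subgame-perfect outcome: (P3, Y) with payoffs (6, 9).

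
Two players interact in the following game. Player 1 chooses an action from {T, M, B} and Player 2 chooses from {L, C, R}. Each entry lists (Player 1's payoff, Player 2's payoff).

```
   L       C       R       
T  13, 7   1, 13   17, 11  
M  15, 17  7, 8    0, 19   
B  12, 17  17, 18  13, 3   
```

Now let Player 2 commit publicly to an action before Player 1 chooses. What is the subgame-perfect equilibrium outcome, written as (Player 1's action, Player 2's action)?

(B, C)

Work backward from Player 1's decision.
- L: BR = M, leader payoff 17.
- C: BR = B, leader payoff 18.
- R: BR = T, leader payoff 11.
Among 17, 18, 11, the best is 18 at C. Subgame-perfect outcome: (B, C) with payoffs (17, 18).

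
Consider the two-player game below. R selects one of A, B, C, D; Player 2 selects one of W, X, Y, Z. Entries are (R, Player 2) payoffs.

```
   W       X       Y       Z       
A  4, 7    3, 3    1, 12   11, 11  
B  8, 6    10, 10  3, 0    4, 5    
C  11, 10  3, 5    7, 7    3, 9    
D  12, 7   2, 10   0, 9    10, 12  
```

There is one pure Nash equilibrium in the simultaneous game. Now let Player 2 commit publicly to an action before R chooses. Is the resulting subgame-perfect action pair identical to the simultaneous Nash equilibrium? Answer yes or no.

no

Solve by backward induction (Player 2 leads).
- W: R compares 4, 8, 11, 12 and picks D; Player 2 would get 7.
- X: R compares 3, 10, 3, 2 and picks B; Player 2 would get 10.
- Y: R compares 1, 3, 7, 0 and picks C; Player 2 would get 7.
- Z: R compares 11, 4, 3, 10 and picks A; Player 2 would get 11.
Maximizing over 7, 10, 7, 11, Player 2 chooses Z. Subgame-perfect outcome: (A, Z) with payoffs (11, 11).
For the simultaneous game, intersect best replies.
R's best replies: W→D; X→B; Y→C; Z→A.
Player 2's best replies: A→Y; B→X; C→W; D→Z.
The unique mutual best reply is (B, X), giving (10, 10).
Sequential outcome (A, Z) differs from the Nash profile (B, X).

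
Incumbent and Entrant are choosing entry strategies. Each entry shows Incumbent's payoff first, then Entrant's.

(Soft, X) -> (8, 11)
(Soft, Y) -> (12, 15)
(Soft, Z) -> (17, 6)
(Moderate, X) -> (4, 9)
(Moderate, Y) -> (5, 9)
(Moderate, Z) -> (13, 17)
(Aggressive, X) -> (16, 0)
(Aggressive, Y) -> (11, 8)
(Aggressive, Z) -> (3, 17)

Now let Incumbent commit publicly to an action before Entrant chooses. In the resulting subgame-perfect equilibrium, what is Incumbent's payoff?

Backward induction with Incumbent moving first.
- Soft: BR = Y, leader payoff 12.
- Moderate: BR = Z, leader payoff 13.
- Aggressive: BR = Z, leader payoff 3.
Incumbent's induced payoffs are 12, 13, 3, so Incumbent commits to Moderate. Subgame-perfect outcome: (Moderate, Z) with payoffs (13, 17).

13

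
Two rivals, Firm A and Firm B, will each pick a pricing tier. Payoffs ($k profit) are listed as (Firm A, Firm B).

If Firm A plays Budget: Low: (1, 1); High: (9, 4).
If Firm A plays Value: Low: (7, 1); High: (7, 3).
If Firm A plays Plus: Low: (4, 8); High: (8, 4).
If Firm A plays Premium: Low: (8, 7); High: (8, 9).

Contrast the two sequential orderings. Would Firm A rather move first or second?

first

If Firm A leads: Firm B's best replies are Budget→High, Value→High, Plus→Low, Premium→High; Firm A's induced payoffs 9, 7, 4, 8; outcome (Budget, High), payoffs (9, 4).
If Firm B leads: Firm A's best replies are Low→Premium, High→Budget; Firm B's induced payoffs 7, 4; outcome (Premium, Low), payoffs (8, 7).
Firm A gets 9 moving first and 8 moving second, so Firm A prefers to move first.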